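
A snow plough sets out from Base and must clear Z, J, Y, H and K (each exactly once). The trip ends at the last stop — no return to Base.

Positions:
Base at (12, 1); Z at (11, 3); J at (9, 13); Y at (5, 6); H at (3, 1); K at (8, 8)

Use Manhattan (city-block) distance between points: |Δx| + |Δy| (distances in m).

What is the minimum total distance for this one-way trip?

31 m — the minimum one-way total.

There are 5! = 120 possible orderings.
Base → Z → J → Y → H → K: 3+12+11+7+12 = 45
Base → Z → J → Y → K → H: 3+12+11+5+12 = 43
Base → Z → J → H → Y → K: 3+12+18+7+5 = 45
Base → Z → J → H → K → Y: 3+12+18+12+5 = 50
Base → Z → J → K → Y → H: 3+12+6+5+7 = 33
Base → Z → J → K → H → Y: 3+12+6+12+7 = 40
Base → Z → Y → J → H → K: 3+9+11+18+12 = 53
Base → Z → Y → J → K → H: 3+9+11+6+12 = 41
Base → Z → Y → H → J → K: 3+9+7+18+6 = 43
Base → Z → Y → H → K → J: 3+9+7+12+6 = 37
Base → Z → Y → K → J → H: 3+9+5+6+18 = 41
Base → Z → Y → K → H → J: 3+9+5+12+18 = 47
Base → Z → H → J → Y → K: 3+10+18+11+5 = 47
Base → Z → H → J → K → Y: 3+10+18+6+5 = 42
… (106 more)
Base → Z → H → Y → K → J: 3+10+7+5+6 = 31  ← best
The minimum is 31.
One shortest path: Base → Z → H → Y → K → J.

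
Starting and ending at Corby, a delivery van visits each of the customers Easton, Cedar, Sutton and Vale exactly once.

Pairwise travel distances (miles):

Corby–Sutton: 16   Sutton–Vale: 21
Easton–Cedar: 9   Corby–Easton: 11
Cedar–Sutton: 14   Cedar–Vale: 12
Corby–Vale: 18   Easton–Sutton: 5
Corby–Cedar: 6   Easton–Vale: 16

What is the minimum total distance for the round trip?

Shortest round trip = 55 miles.

There are 12 distinct closed tours to check (reversals are equivalent).
Corby → Easton → Cedar → Sutton → Vale → Corby: 11+9+14+21+18 = 73
Corby → Easton → Cedar → Vale → Sutton → Corby: 11+9+12+21+16 = 69
Corby → Easton → Sutton → Cedar → Vale → Corby: 11+5+14+12+18 = 60
Corby → Easton → Sutton → Vale → Cedar → Corby: 11+5+21+12+6 = 55
Corby → Easton → Vale → Cedar → Sutton → Corby: 11+16+12+14+16 = 69
Corby → Easton → Vale → Sutton → Cedar → Corby: 11+16+21+14+6 = 68
Corby → Cedar → Easton → Sutton → Vale → Corby: 6+9+5+21+18 = 59
Corby → Cedar → Easton → Vale → Sutton → Corby: 6+9+16+21+16 = 68
Corby → Cedar → Sutton → Easton → Vale → Corby: 6+14+5+16+18 = 59
Corby → Cedar → Vale → Easton → Sutton → Corby: 6+12+16+5+16 = 55
Corby → Sutton → Easton → Cedar → Vale → Corby: 16+5+9+12+18 = 60
Corby → Sutton → Cedar → Easton → Vale → Corby: 16+14+9+16+18 = 73
The minimum is 55.
One optimal route: Corby → Easton → Sutton → Vale → Cedar → Corby (or its reverse).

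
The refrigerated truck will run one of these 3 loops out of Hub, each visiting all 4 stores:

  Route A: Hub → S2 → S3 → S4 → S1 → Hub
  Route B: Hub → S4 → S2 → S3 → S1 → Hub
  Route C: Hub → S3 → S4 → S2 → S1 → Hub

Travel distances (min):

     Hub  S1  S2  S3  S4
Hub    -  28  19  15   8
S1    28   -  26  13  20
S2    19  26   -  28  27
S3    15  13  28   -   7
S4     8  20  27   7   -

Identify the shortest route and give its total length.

Route A: 19 + 28 + 7 + 20 + 28 = 102
Route B: 8 + 27 + 28 + 13 + 28 = 104
Route C: 15 + 7 + 27 + 26 + 28 = 103

Shortest is Route A, total 102 min.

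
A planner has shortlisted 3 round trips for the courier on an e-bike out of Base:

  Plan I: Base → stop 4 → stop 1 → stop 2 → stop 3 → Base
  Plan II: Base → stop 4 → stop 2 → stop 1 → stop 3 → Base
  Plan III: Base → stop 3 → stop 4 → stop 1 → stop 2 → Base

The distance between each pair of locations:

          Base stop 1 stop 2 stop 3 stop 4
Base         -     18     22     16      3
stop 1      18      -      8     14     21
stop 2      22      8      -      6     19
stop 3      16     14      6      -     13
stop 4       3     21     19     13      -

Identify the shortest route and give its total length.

54 — Plan I is the shortest.

Plan I: 3 + 21 + 8 + 6 + 16 = 54
Plan II: 3 + 19 + 8 + 14 + 16 = 60
Plan III: 16 + 13 + 21 + 8 + 22 = 80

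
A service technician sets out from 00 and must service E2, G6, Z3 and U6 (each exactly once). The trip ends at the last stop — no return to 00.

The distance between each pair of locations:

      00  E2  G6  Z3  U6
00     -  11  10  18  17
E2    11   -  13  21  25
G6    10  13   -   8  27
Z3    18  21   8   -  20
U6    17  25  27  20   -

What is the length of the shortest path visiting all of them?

52 — the minimum one-way total.

There are 4! = 24 possible orderings.
00 → E2 → G6 → Z3 → U6: 11+13+8+20 = 52
00 → E2 → G6 → U6 → Z3: 11+13+27+20 = 71
00 → E2 → Z3 → G6 → U6: 11+21+8+27 = 67
00 → E2 → Z3 → U6 → G6: 11+21+20+27 = 79
00 → E2 → U6 → G6 → Z3: 11+25+27+8 = 71
00 → E2 → U6 → Z3 → G6: 11+25+20+8 = 64
00 → G6 → E2 → Z3 → U6: 10+13+21+20 = 64
00 → G6 → E2 → U6 → Z3: 10+13+25+20 = 68
00 → G6 → Z3 → E2 → U6: 10+8+21+25 = 64
00 → G6 → Z3 → U6 → E2: 10+8+20+25 = 63
00 → G6 → U6 → E2 → Z3: 10+27+25+21 = 83
00 → G6 → U6 → Z3 → E2: 10+27+20+21 = 78
00 → Z3 → E2 → G6 → U6: 18+21+13+27 = 79
00 → Z3 → E2 → U6 → G6: 18+21+25+27 = 91
… (10 more)
The minimum is 52.
One shortest path: 00 → E2 → G6 → Z3 → U6.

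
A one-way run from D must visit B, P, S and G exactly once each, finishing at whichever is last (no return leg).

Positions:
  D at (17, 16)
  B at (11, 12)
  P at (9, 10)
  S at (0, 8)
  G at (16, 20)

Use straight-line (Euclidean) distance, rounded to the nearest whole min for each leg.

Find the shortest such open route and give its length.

Shortest open route: 25 min.

There are 4! = 24 possible orderings.
D - B - P - S - G: 7+3+9+20 = 39
D - B - P - G - S: 7+3+12+20 = 42
D - B - S - P - G: 7+12+9+12 = 40
D - B - S - G - P: 7+12+20+12 = 51
D - B - G - P - S: 7+9+12+9 = 37
D - B - G - S - P: 7+9+20+9 = 45
D - P - B - S - G: 10+3+12+20 = 45
D - P - B - G - S: 10+3+9+20 = 42
D - P - S - B - G: 10+9+12+9 = 40
D - P - S - G - B: 10+9+20+9 = 48
D - P - G - B - S: 10+12+9+12 = 43
D - P - G - S - B: 10+12+20+12 = 54
D - S - B - P - G: 19+12+3+12 = 46
D - S - B - G - P: 19+12+9+12 = 52
… (10 more)
D - G - B - P - S: 4+9+3+9 = 25  ← best
The minimum is 25.
One shortest path: D → G → B → P → S.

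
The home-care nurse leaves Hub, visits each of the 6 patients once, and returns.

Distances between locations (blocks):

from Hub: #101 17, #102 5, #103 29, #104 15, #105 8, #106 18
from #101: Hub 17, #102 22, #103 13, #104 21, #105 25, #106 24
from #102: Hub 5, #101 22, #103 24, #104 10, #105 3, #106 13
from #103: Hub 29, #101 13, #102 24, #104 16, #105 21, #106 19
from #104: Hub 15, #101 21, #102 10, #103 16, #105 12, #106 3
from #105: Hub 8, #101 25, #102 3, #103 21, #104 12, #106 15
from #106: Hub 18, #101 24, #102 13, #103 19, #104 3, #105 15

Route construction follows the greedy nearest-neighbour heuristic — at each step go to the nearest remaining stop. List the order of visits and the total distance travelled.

Total distance 72 blocks via the nearest-neighbour route Hub → #102 → #105 → #104 → #106 → #103 → #101 → Hub.

At Hub the remaining stops are #102 5, #105 8, #104 15, #101 17, #106 18, #103 29; go to #102.
At #102 the remaining stops are #105 3, #104 10, #106 13, #101 22, #103 24; go to #105.
At #105 the remaining stops are #104 12, #106 15, #103 21, #101 25; go to #104.
At #104 the remaining stops are #106 3, #103 16, #101 21; go to #106.
At #106 the remaining stops are #103 19, #101 24; go to #103.
At #103 the remaining stops are #101 13; go to #101.
Return #101→Hub: 17.
Total = 5 + 3 + 12 + 3 + 19 + 13 + 17 = 72.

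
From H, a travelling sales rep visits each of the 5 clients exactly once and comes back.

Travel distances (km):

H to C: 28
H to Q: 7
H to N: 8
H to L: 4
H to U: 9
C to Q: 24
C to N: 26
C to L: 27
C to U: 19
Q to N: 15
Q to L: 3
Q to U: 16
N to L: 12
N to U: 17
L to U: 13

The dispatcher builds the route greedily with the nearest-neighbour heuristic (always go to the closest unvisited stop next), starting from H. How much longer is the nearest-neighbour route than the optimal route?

H: L=4, Q=7, N=8, U=9, C=28 ⇒ L
L: Q=3, N=12, U=13, C=27 ⇒ Q
Q: N=15, U=16, C=24 ⇒ N
N: U=17, C=26 ⇒ U
U: C=19 ⇒ C
NN route H → L → Q → N → U → C → H costs 86.
Optimal: H → N → L → Q → C → U → H costs 75 (by enumerating all 60 distinct tours).
Excess = 86 − 75 = 11.

Excess over optimum: 11 km.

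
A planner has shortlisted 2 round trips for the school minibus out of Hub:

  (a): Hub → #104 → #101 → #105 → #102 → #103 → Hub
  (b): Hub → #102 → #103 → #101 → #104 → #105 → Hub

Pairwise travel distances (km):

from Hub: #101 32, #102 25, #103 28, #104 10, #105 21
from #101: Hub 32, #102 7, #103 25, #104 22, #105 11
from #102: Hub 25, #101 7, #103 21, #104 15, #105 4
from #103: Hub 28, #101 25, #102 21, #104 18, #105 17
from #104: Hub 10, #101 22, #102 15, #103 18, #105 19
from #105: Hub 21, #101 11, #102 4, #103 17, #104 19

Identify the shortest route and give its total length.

(a): 10 + 22 + 11 + 4 + 21 + 28 = 96
(b): 25 + 21 + 25 + 22 + 19 + 21 = 133

96 km — (a) is the shortest.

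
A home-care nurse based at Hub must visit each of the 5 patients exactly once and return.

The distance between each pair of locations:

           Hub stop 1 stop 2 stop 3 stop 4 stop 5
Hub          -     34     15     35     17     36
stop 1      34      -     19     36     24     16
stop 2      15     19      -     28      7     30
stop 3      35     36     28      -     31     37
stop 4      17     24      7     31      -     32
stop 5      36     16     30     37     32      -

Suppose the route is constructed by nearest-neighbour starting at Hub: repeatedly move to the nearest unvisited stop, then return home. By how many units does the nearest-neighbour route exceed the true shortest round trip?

Hub: stop 2=15, stop 4=17, stop 1=34, stop 3=35, stop 5=36 ⇒ stop 2
stop 2: stop 4=7, stop 1=19, stop 3=28, stop 5=30 ⇒ stop 4
stop 4: stop 1=24, stop 3=31, stop 5=32 ⇒ stop 1
stop 1: stop 5=16, stop 3=36 ⇒ stop 5
stop 5: stop 3=37 ⇒ stop 3
NN route Hub → stop 2 → stop 4 → stop 1 → stop 5 → stop 3 → Hub costs 134.
Optimal: Hub → stop 3 → stop 5 → stop 1 → stop 2 → stop 4 → Hub costs 131 (by enumerating all 60 distinct tours).
Excess = 134 − 131 = 3.

The nearest-neighbour route is 3 longer than optimal.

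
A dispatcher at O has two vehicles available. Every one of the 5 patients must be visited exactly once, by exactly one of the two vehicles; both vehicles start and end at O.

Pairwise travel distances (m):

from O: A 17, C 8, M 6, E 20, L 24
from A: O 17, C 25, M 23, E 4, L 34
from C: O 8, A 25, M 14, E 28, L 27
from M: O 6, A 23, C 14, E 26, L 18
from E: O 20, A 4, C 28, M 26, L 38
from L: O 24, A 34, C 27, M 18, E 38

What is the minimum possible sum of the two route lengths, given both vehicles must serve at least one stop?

There are 2^4 − 1 = 15 ways to divide the 5 stops into two non-empty groups. For each, the best each vehicle can do is its own shortest tour through its group:
  {A} + {C, M, E, L}: 34 + 98 = 132
  {C} + {A, M, E, L}: 16 + 82 = 98
  {A, C} + {M, E, L}: 50 + 82 = 132
  {M} + {A, C, E, L}: 12 + 93 = 105
  {A, M} + {C, E, L}: 46 + 93 = 139
  {C, M} + {A, E, L}: 28 + 82 = 110
  … (15 splits in total)
Best: vehicle 1 O → C → O = 16; vehicle 2 O → M → L → A → E → O = 82; combined 98.

98 m — the smallest possible combined total.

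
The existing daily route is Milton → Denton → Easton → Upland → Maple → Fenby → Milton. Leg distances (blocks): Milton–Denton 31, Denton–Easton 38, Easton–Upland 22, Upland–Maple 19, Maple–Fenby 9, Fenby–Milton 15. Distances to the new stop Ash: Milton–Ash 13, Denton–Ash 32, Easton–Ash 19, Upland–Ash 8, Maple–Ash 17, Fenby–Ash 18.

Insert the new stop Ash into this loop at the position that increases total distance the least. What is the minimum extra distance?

Insertion cost between consecutive stops i–j is d(i,Ash) + d(Ash,j) − d(i,j):
  between Milton and Denton: 13 + 32 − 31 = 14
  between Denton and Easton: 32 + 19 − 38 = 13
  between Easton and Upland: 19 + 8 − 22 = 5
  between Upland and Maple: 8 + 17 − 19 = 6
  between Maple and Fenby: 17 + 18 − 9 = 26
  between Fenby and Milton: 18 + 13 − 15 = 16
Cheapest insertion is between Easton and Upland, adding 5.
New total = 134 + 5 = 139.

+5 blocks — insert Ash between Easton and Upland.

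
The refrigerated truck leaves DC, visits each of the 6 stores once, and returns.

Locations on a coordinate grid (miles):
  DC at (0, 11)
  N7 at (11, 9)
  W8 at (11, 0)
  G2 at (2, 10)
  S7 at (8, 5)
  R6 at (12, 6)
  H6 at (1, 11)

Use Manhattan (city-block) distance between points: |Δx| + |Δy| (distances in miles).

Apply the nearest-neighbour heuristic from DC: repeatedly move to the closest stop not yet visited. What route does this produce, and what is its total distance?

52 miles along DC → H6 → G2 → N7 → R6 → S7 → W8 → DC.

From DC: distances to unvisited — H6=1, G2=3, N7=13, S7=14, R6=17, W8=22. Nearest is H6 (1).
From H6: distances to unvisited — G2=2, N7=12, S7=13, R6=16, W8=21. Nearest is G2 (2).
From G2: distances to unvisited — N7=10, S7=11, R6=14, W8=19. Nearest is N7 (10).
From N7: distances to unvisited — R6=4, S7=7, W8=9. Nearest is R6 (4).
From R6: distances to unvisited — S7=5, W8=7. Nearest is S7 (5).
From S7: distances to unvisited — W8=8. Nearest is W8 (8).
Return W8→DC: 22.
Total = 1 + 2 + 10 + 4 + 5 + 8 + 22 = 52.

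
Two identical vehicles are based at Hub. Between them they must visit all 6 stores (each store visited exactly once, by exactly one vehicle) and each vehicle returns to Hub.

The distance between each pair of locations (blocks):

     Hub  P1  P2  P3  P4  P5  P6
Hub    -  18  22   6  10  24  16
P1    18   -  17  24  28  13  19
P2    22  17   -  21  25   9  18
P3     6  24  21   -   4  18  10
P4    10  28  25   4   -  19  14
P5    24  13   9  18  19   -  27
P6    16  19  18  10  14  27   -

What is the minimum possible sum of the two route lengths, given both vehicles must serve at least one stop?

There are 2^5 − 1 = 31 ways to divide the 6 stops into two non-empty groups. For each, the best each vehicle can do is its own shortest tour through its group:
  {P1} + {P2, P3, P4, P5, P6}: 36 + 72 = 108
  {P2} + {P1, P3, P4, P5, P6}: 44 + 77 = 121
  {P1, P2} + {P3, P4, P5, P6}: 57 + 72 = 129
  {P3} + {P1, P2, P4, P5, P6}: 12 + 82 = 94
  {P1, P3} + {P2, P4, P5, P6}: 48 + 72 = 120
  {P2, P3} + {P1, P4, P5, P6}: 49 + 77 = 126
  … (31 splits in total)
Best: vehicle 1 Hub → P3 → Hub = 12; vehicle 2 Hub → P1 → P5 → P2 → P6 → P4 → Hub = 82; combined 94.

94 blocks — the smallest possible combined total.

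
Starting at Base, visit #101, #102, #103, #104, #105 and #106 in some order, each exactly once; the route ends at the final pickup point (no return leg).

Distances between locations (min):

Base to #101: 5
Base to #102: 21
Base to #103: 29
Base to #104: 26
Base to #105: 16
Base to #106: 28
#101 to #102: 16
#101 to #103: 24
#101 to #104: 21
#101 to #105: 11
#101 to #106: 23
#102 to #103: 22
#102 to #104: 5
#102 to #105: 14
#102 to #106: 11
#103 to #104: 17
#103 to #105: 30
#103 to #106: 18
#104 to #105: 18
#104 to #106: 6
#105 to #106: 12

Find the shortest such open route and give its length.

There are 6! = 720 possible orderings.
Base - #101 - #102 - #103 - #104 - #105 - #106: 5+16+22+17+18+12 = 90
Base - #101 - #102 - #103 - #104 - #106 - #105: 5+16+22+17+6+12 = 78
Base - #101 - #102 - #103 - #105 - #104 - #106: 5+16+22+30+18+6 = 97
Base - #101 - #102 - #103 - #105 - #106 - #104: 5+16+22+30+12+6 = 91
Base - #101 - #102 - #103 - #106 - #104 - #105: 5+16+22+18+6+18 = 85
Base - #101 - #102 - #103 - #106 - #105 - #104: 5+16+22+18+12+18 = 91
Base - #101 - #102 - #104 - #103 - #105 - #106: 5+16+5+17+30+12 = 85
Base - #101 - #102 - #104 - #103 - #106 - #105: 5+16+5+17+18+12 = 73
… (712 more)
Base - #101 - #105 - #102 - #104 - #106 - #103: 5+11+14+5+6+18 = 59  ← best
The minimum is 59.
One shortest path: Base → #101 → #105 → #102 → #104 → #106 → #103.

Minimum one-way distance = 59 min.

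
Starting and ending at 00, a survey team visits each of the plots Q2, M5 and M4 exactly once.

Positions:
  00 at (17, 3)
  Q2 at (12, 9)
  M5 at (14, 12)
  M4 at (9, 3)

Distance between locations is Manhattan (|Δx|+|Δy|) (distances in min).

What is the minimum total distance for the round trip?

Shortest round trip = 34 min.

With 3 stops there are 3!/2 = 3 distinct round trips (a route and its reverse cost the same).
00 → Q2 → M5 → M4 → 00: 11+5+14+8 = 38
00 → Q2 → M4 → M5 → 00: 11+9+14+12 = 46
00 → M5 → Q2 → M4 → 00: 12+5+9+8 = 34
The minimum is 34.
One optimal route: 00 → M5 → Q2 → M4 → 00 (or its reverse).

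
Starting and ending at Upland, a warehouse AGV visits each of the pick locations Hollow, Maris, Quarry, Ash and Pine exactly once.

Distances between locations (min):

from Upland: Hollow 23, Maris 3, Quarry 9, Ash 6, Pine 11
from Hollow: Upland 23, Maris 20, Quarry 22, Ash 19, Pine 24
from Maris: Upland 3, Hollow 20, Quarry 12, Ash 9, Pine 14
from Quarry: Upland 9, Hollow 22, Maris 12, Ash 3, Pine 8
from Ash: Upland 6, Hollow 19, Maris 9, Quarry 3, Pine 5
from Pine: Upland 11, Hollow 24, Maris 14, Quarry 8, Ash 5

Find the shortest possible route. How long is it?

Minimum total distance: 64 min.

With 5 stops there are 5!/2 = 60 distinct round trips (a route and its reverse cost the same).
Upland-Hollow-Maris-Quarry-Ash-Pine-Upland: 23+20+12+3+5+11 = 74
Upland-Hollow-Maris-Quarry-Pine-Ash-Upland: 23+20+12+8+5+6 = 74
Upland-Hollow-Maris-Ash-Quarry-Pine-Upland: 23+20+9+3+8+11 = 74
Upland-Hollow-Maris-Ash-Pine-Quarry-Upland: 23+20+9+5+8+9 = 74
Upland-Hollow-Maris-Pine-Quarry-Ash-Upland: 23+20+14+8+3+6 = 74
Upland-Hollow-Maris-Pine-Ash-Quarry-Upland: 23+20+14+5+3+9 = 74
Upland-Hollow-Quarry-Maris-Ash-Pine-Upland: 23+22+12+9+5+11 = 82
Upland-Hollow-Quarry-Maris-Pine-Ash-Upland: 23+22+12+14+5+6 = 82
Upland-Hollow-Quarry-Ash-Maris-Pine-Upland: 23+22+3+9+14+11 = 82
Upland-Hollow-Quarry-Ash-Pine-Maris-Upland: 23+22+3+5+14+3 = 70
Upland-Hollow-Quarry-Pine-Maris-Ash-Upland: 23+22+8+14+9+6 = 82
Upland-Hollow-Quarry-Pine-Ash-Maris-Upland: 23+22+8+5+9+3 = 70
Upland-Hollow-Ash-Maris-Quarry-Pine-Upland: 23+19+9+12+8+11 = 82
Upland-Hollow-Ash-Maris-Pine-Quarry-Upland: 23+19+9+14+8+9 = 82
… (46 more)
Upland-Maris-Hollow-Quarry-Ash-Pine-Upland: 3+20+22+3+5+11 = 64  ← best
The minimum is 64.
One optimal route: Upland → Maris → Hollow → Quarry → Ash → Pine → Upland (or its reverse).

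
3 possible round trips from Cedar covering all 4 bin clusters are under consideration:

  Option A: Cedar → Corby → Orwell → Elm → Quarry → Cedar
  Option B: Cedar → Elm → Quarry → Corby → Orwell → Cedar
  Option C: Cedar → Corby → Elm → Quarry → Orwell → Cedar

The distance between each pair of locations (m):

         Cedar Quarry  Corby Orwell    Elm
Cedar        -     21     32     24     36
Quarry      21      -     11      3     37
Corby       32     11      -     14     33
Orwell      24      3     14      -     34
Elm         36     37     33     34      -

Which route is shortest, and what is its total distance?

Shortest is Option B, total 122 m.

Option A: 32 + 14 + 34 + 37 + 21 = 138
Option B: 36 + 37 + 11 + 14 + 24 = 122
Option C: 32 + 33 + 37 + 3 + 24 = 129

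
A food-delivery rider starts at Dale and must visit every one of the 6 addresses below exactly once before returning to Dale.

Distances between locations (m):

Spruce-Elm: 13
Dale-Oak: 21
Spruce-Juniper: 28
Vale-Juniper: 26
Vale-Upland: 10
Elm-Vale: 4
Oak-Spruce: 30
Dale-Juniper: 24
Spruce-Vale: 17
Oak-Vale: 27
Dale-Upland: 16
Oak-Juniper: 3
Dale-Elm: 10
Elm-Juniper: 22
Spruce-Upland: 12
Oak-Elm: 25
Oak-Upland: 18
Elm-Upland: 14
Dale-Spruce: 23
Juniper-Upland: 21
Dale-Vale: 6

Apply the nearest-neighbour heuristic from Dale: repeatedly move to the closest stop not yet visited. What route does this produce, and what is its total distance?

80 m along Dale → Vale → Elm → Spruce → Upland → Oak → Juniper → Dale.

At Dale the remaining stops are Vale 6, Elm 10, Upland 16, Oak 21, Spruce 23, Juniper 24; go to Vale.
At Vale the remaining stops are Elm 4, Upland 10, Spruce 17, Juniper 26, Oak 27; go to Elm.
At Elm the remaining stops are Spruce 13, Upland 14, Juniper 22, Oak 25; go to Spruce.
At Spruce the remaining stops are Upland 12, Juniper 28, Oak 30; go to Upland.
At Upland the remaining stops are Oak 18, Juniper 21; go to Oak.
At Oak the remaining stops are Juniper 3; go to Juniper.
Return Juniper→Dale: 24.
Total = 6 + 4 + 13 + 12 + 18 + 3 + 24 = 80.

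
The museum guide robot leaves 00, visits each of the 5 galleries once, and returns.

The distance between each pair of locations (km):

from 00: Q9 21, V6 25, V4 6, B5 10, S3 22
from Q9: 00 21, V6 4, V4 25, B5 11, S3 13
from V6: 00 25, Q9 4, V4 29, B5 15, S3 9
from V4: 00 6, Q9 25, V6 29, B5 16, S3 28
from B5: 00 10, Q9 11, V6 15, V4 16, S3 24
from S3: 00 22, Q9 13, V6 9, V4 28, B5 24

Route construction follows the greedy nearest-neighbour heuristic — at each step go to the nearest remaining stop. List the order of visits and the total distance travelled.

From 00: distances to unvisited — V4=6, B5=10, Q9=21, S3=22, V6=25. Nearest is V4 (6).
From V4: distances to unvisited — B5=16, Q9=25, S3=28, V6=29. Nearest is B5 (16).
From B5: distances to unvisited — Q9=11, V6=15, S3=24. Nearest is Q9 (11).
From Q9: distances to unvisited — V6=4, S3=13. Nearest is V6 (4).
From V6: distances to unvisited — S3=9. Nearest is S3 (9).
Return S3→00: 22.
Total = 6 + 16 + 11 + 4 + 9 + 22 = 68.

Total distance 68 km via the nearest-neighbour route 00 → V4 → B5 → Q9 → V6 → S3 → 00.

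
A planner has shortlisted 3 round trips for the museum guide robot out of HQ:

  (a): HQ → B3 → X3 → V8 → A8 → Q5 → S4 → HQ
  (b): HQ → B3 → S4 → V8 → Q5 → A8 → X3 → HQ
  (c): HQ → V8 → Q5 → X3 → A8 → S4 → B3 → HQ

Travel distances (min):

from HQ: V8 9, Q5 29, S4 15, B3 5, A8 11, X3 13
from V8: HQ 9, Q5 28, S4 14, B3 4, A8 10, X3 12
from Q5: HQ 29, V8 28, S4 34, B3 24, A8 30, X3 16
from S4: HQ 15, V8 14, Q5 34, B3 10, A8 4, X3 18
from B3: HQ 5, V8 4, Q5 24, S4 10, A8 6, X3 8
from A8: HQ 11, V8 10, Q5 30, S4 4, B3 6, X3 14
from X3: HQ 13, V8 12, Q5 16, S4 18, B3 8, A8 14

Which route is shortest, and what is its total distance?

Shortest is (c), total 86 min.

(a): 5 + 8 + 12 + 10 + 30 + 34 + 15 = 114
(b): 5 + 10 + 14 + 28 + 30 + 14 + 13 = 114
(c): 9 + 28 + 16 + 14 + 4 + 10 + 5 = 86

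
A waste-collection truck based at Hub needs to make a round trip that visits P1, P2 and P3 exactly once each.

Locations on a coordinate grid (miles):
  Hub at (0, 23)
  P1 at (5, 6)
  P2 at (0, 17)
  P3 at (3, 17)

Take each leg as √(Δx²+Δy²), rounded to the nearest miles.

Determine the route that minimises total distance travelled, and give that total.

With 3 stops there are 3!/2 = 3 distinct round trips (a route and its reverse cost the same).
Hub - P1 - P2 - P3 - Hub: 18+12+3+7 = 40
Hub - P1 - P3 - P2 - Hub: 18+11+3+6 = 38
Hub - P2 - P1 - P3 - Hub: 6+12+11+7 = 36
The minimum is 36.
One optimal route: Hub → P2 → P1 → P3 → Hub (or its reverse).

36 miles — the shortest possible round trip.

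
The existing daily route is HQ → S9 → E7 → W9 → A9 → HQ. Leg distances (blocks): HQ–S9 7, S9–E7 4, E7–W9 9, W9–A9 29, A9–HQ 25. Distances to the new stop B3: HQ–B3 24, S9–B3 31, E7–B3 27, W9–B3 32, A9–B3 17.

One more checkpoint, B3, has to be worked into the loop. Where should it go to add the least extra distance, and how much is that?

Insertion cost between consecutive stops i–j is d(i,B3) + d(B3,j) − d(i,j):
  between HQ and S9: 24 + 31 − 7 = 48
  between S9 and E7: 31 + 27 − 4 = 54
  between E7 and W9: 27 + 32 − 9 = 50
  between W9 and A9: 32 + 17 − 29 = 20
  between A9 and HQ: 17 + 24 − 25 = 16
Cheapest insertion is between A9 and HQ, adding 16.
New total = 74 + 16 = 90.

Minimum extra distance: 16 blocks, inserting B3 between A9 and HQ.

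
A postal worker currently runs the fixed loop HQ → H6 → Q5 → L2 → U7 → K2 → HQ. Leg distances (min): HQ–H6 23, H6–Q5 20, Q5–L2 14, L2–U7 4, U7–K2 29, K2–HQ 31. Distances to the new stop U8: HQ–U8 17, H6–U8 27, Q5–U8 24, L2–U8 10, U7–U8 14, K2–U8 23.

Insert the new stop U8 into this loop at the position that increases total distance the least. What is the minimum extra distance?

Minimum extra distance: 8 min, inserting U8 between U7 and K2.

Insertion cost between consecutive stops i–j is d(i,U8) + d(U8,j) − d(i,j):
  between HQ and H6: 17 + 27 − 23 = 21
  between H6 and Q5: 27 + 24 − 20 = 31
  between Q5 and L2: 24 + 10 − 14 = 20
  between L2 and U7: 10 + 14 − 4 = 20
  between U7 and K2: 14 + 23 − 29 = 8
  between K2 and HQ: 23 + 17 − 31 = 9
Cheapest insertion is between U7 and K2, adding 8.
New total = 121 + 8 = 129.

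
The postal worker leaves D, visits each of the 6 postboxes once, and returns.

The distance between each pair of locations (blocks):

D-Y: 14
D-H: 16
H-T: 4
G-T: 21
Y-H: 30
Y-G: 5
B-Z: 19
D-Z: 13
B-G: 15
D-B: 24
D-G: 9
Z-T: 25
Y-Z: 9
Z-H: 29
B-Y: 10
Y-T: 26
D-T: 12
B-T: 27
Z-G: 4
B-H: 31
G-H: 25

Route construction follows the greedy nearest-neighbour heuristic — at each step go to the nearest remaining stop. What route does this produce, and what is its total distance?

D → [G:9 / T:12 / Z:13 / Y:14 / H:16 / B:24] → G (9)
G → [Z:4 / Y:5 / B:15 / T:21 / H:25] → Z (4)
Z → [Y:9 / B:19 / T:25 / H:29] → Y (9)
Y → [B:10 / T:26 / H:30] → B (10)
B → [T:27 / H:31] → T (27)
T → [H:4] → H (4)
Return H→D: 16.
Total = 9 + 4 + 9 + 10 + 27 + 4 + 16 = 79.

Total distance 79 blocks via the nearest-neighbour route D → G → Z → Y → B → T → H → D.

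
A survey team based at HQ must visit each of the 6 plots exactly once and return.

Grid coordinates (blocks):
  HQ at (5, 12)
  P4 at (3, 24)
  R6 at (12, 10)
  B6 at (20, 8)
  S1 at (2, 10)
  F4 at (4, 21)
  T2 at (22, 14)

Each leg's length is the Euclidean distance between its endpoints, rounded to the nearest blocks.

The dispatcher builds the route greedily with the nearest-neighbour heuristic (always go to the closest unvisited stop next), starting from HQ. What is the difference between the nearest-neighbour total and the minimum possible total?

Excess over optimum: 2 blocks.

HQ: S1=4, R6=7, F4=9, P4=12, B6=16, T2=17 ⇒ S1
S1: R6=10, F4=11, P4=14, B6=18, T2=20 ⇒ R6
R6: B6=8, T2=11, F4=14, P4=17 ⇒ B6
B6: T2=6, F4=21, P4=23 ⇒ T2
T2: F4=19, P4=21 ⇒ F4
F4: P4=3 ⇒ P4
NN route HQ → S1 → R6 → B6 → T2 → F4 → P4 → HQ costs 62.
Optimal: HQ → R6 → B6 → T2 → P4 → F4 → S1 → HQ costs 60 (by enumerating all 360 distinct tours).
Excess = 62 − 60 = 2.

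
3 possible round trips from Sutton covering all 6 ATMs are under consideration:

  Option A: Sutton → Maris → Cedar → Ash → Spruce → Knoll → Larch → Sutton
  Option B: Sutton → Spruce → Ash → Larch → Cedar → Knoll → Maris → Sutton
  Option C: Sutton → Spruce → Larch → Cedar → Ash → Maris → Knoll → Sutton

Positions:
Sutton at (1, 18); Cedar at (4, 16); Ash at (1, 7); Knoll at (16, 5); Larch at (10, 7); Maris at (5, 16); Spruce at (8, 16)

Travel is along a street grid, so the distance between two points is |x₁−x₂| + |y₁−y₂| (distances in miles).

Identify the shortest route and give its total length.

82 miles — Option A is the shortest.

Option A: 6 + 1 + 12 + 16 + 19 + 8 + 20 = 82
Option B: 9 + 16 + 9 + 15 + 23 + 22 + 6 = 100
Option C: 9 + 11 + 15 + 12 + 13 + 22 + 28 = 110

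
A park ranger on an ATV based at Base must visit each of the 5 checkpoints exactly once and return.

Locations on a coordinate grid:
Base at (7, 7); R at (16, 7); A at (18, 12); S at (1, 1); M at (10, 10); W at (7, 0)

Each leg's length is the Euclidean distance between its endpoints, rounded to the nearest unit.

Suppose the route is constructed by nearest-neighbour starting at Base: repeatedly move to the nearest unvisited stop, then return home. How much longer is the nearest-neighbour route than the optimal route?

From Base: M=4, W=7, S=8, R=9, A=12 → choose M (4).
From M: R=7, A=8, W=10, S=13 → choose R (7).
From R: A=5, W=11, S=16 → choose A (5).
From A: W=16, S=20 → choose W (16).
From W: S=6 → choose S (6).
NN route Base → M → R → A → W → S → Base costs 46.
Optimal: Base → S → W → R → A → M → Base costs 42 (by enumerating all 60 distinct tours).
Excess = 46 − 42 = 4.

Excess over optimum: 4.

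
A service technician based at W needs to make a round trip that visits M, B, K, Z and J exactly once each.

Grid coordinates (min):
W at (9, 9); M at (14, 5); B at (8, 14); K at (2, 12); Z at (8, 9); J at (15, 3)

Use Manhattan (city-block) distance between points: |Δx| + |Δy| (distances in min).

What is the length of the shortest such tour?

Shortest round trip = 48 min.

With 5 stops there are 5!/2 = 60 distinct round trips (a route and its reverse cost the same).
W→M→B→K→Z→J→W: 9+15+8+9+13+12 = 66
W→M→B→K→J→Z→W: 9+15+8+22+13+1 = 68
W→M→B→Z→K→J→W: 9+15+5+9+22+12 = 72
W→M→B→Z→J→K→W: 9+15+5+13+22+10 = 74
W→M→B→J→K→Z→W: 9+15+18+22+9+1 = 74
W→M→B→J→Z→K→W: 9+15+18+13+9+10 = 74
W→M→K→B→Z→J→W: 9+19+8+5+13+12 = 66
W→M→K→B→J→Z→W: 9+19+8+18+13+1 = 68
W→M→K→Z→B→J→W: 9+19+9+5+18+12 = 72
W→M→K→Z→J→B→W: 9+19+9+13+18+6 = 74
W→M→K→J→B→Z→W: 9+19+22+18+5+1 = 74
W→M→K→J→Z→B→W: 9+19+22+13+5+6 = 74
W→M→Z→B→K→J→W: 9+10+5+8+22+12 = 66
W→M→Z→B→J→K→W: 9+10+5+18+22+10 = 74
… (46 more)
W→M→J→B→K→Z→W: 9+3+18+8+9+1 = 48  ← best
The minimum is 48.
One optimal route: W → M → J → B → K → Z → W (or its reverse).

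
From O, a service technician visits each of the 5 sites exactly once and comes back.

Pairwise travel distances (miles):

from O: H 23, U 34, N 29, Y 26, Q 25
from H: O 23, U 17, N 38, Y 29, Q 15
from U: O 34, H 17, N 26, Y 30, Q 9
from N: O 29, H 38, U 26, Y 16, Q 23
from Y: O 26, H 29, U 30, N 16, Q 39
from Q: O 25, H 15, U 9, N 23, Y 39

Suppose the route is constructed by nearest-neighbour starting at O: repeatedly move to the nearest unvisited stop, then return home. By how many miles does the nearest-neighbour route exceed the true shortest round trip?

Excess over optimum: 1 miles.

From O: H=23, Q=25, Y=26, N=29, U=34 → choose H (23).
From H: Q=15, U=17, Y=29, N=38 → choose Q (15).
From Q: U=9, N=23, Y=39 → choose U (9).
From U: N=26, Y=30 → choose N (26).
From N: Y=16 → choose Y (16).
NN route O → H → Q → U → N → Y → O costs 115.
Optimal: O → H → U → Q → N → Y → O costs 114 (by enumerating all 60 distinct tours).
Excess = 115 − 114 = 1.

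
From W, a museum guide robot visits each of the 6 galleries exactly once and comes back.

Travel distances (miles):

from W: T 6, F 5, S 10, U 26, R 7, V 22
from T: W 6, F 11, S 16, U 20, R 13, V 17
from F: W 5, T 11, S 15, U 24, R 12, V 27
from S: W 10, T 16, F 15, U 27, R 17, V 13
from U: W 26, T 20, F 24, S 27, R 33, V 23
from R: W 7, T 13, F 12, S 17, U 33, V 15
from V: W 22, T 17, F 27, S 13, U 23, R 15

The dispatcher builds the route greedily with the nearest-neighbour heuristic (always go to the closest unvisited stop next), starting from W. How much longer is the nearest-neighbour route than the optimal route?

The nearest-neighbour route is 14 miles longer than optimal.

W: F=5, T=6, R=7, S=10, V=22, U=26 ⇒ F
F: T=11, R=12, S=15, U=24, V=27 ⇒ T
T: R=13, S=16, V=17, U=20 ⇒ R
R: V=15, S=17, U=33 ⇒ V
V: S=13, U=23 ⇒ S
S: U=27 ⇒ U
NN route W → F → T → R → V → S → U → W costs 110.
Optimal: W → T → U → V → S → F → R → W costs 96 (by enumerating all 360 distinct tours).
Excess = 110 − 96 = 14.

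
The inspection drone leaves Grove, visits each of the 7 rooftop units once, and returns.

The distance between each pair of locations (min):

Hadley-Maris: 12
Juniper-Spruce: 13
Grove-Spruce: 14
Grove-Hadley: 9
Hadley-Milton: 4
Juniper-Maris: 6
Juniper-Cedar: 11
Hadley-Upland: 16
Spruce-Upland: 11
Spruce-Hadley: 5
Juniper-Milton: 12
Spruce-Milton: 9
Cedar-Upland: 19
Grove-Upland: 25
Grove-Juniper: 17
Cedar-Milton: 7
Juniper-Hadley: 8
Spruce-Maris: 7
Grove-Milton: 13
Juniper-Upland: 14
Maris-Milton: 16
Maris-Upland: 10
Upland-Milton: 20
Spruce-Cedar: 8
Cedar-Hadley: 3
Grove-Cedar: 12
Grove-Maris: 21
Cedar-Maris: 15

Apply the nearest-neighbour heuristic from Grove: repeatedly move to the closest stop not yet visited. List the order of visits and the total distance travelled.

Grove → [Hadley:9 / Cedar:12 / Milton:13 / Spruce:14 / Juniper:17 / Maris:21 / Upland:25] → Hadley (9)
Hadley → [Cedar:3 / Milton:4 / Spruce:5 / Juniper:8 / Maris:12 / Upland:16] → Cedar (3)
Cedar → [Milton:7 / Spruce:8 / Juniper:11 / Maris:15 / Upland:19] → Milton (7)
Milton → [Spruce:9 / Juniper:12 / Maris:16 / Upland:20] → Spruce (9)
Spruce → [Maris:7 / Upland:11 / Juniper:13] → Maris (7)
Maris → [Juniper:6 / Upland:10] → Juniper (6)
Juniper → [Upland:14] → Upland (14)
Return Upland→Grove: 25.
Total = 9 + 3 + 7 + 9 + 7 + 6 + 14 + 25 = 80.

Nearest-neighbour total = 80 min; route Grove → Hadley → Cedar → Milton → Spruce → Maris → Juniper → Upland → Grove.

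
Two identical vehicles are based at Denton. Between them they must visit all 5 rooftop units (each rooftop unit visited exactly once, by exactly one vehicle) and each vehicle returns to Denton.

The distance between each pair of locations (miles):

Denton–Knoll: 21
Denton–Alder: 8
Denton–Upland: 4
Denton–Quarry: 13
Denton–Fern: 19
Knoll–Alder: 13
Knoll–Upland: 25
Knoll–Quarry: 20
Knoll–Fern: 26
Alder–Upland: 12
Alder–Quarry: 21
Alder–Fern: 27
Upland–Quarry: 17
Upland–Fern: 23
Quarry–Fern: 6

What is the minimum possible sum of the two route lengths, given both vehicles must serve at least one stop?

74 miles — the smallest possible combined total.

There are 2^4 − 1 = 15 ways to divide the 5 stops into two non-empty groups. For each, the best each vehicle can do is its own shortest tour through its group:
  {Knoll} + {Alder, Upland, Quarry, Fern}: 42 + 62 = 104
  {Alder} + {Knoll, Upland, Quarry, Fern}: 16 + 74 = 90
  {Knoll, Alder} + {Upland, Quarry, Fern}: 42 + 46 = 88
  {Upland} + {Knoll, Alder, Quarry, Fern}: 8 + 66 = 74
  {Knoll, Upland} + {Alder, Quarry, Fern}: 50 + 54 = 104
  {Alder, Upland} + {Knoll, Quarry, Fern}: 24 + 66 = 90
  … (15 splits in total)
Best: vehicle 1 Denton → Upland → Denton = 8; vehicle 2 Denton → Alder → Knoll → Quarry → Fern → Denton = 66; combined 74.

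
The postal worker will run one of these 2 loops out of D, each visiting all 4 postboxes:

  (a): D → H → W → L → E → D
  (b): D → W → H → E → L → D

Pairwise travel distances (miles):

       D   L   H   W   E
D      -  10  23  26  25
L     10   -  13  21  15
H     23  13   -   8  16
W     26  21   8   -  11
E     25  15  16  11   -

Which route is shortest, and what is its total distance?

75 miles — (b) is the shortest.

(a): 23 + 8 + 21 + 15 + 25 = 92
(b): 26 + 8 + 16 + 15 + 10 = 75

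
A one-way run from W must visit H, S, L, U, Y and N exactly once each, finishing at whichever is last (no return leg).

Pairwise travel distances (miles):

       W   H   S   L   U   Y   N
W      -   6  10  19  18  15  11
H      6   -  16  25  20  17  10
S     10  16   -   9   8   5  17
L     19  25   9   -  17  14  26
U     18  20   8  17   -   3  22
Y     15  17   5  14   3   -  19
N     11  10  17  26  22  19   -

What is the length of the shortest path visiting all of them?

There are 6! = 720 possible orderings.
W→H→S→L→U→Y→N: 6+16+9+17+3+19 = 70
W→H→S→L→U→N→Y: 6+16+9+17+22+19 = 89
W→H→S→L→Y→U→N: 6+16+9+14+3+22 = 70
W→H→S→L→Y→N→U: 6+16+9+14+19+22 = 86
W→H→S→L→N→U→Y: 6+16+9+26+22+3 = 82
W→H→S→L→N→Y→U: 6+16+9+26+19+3 = 79
W→H→S→U→L→Y→N: 6+16+8+17+14+19 = 80
W→H→S→U→L→N→Y: 6+16+8+17+26+19 = 92
… (712 more)
W→H→N→U→Y→S→L: 6+10+22+3+5+9 = 55  ← best
The minimum is 55.
One shortest path: W → H → N → U → Y → S → L.

Shortest open route: 55 miles.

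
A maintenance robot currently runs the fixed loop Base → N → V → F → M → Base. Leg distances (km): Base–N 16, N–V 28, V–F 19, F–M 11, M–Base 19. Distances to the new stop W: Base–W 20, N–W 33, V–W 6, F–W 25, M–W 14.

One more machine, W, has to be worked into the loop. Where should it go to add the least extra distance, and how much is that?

Insertion cost between consecutive stops i–j is d(i,W) + d(W,j) − d(i,j):
  between Base and N: 20 + 33 − 16 = 37
  between N and V: 33 + 6 − 28 = 11
  between V and F: 6 + 25 − 19 = 12
  between F and M: 25 + 14 − 11 = 28
  between M and Base: 14 + 20 − 19 = 15
Cheapest insertion is between N and V, adding 11.
New total = 93 + 11 = 104.

Adding 11 km by placing W on the N–V leg.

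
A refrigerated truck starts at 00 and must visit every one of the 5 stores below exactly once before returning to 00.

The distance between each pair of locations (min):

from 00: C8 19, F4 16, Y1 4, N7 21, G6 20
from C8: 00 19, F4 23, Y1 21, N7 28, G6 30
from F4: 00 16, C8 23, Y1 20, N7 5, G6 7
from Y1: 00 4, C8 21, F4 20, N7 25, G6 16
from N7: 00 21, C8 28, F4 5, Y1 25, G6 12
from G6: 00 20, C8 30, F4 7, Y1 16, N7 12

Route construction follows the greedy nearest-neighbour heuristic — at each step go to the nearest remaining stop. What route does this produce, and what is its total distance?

From 00: distances to unvisited — Y1=4, F4=16, C8=19, G6=20, N7=21. Nearest is Y1 (4).
From Y1: distances to unvisited — G6=16, F4=20, C8=21, N7=25. Nearest is G6 (16).
From G6: distances to unvisited — F4=7, N7=12, C8=30. Nearest is F4 (7).
From F4: distances to unvisited — N7=5, C8=23. Nearest is N7 (5).
From N7: distances to unvisited — C8=28. Nearest is C8 (28).
Return C8→00: 19.
Total = 4 + 16 + 7 + 5 + 28 + 19 = 79.

Nearest-neighbour total = 79 min; route 00 → Y1 → G6 → F4 → N7 → C8 → 00.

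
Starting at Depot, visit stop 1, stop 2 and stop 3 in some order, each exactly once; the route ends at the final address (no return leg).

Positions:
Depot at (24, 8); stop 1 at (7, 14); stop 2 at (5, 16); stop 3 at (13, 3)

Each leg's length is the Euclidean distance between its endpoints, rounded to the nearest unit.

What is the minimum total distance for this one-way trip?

28 — the minimum one-way total.

There are 3! = 6 possible orderings.
Depot → stop 1 → stop 2 → stop 3: 18+3+15 = 36
Depot → stop 1 → stop 3 → stop 2: 18+13+15 = 46
Depot → stop 2 → stop 1 → stop 3: 21+3+13 = 37
Depot → stop 2 → stop 3 → stop 1: 21+15+13 = 49
Depot → stop 3 → stop 1 → stop 2: 12+13+3 = 28
Depot → stop 3 → stop 2 → stop 1: 12+15+3 = 30
The minimum is 28.
One shortest path: Depot → stop 3 → stop 1 → stop 2.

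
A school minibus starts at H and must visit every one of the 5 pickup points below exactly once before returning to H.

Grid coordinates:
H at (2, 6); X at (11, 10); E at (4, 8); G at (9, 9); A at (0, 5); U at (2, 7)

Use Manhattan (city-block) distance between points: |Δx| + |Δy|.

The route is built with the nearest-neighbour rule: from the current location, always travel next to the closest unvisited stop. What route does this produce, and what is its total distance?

H → [U:1 / A:3 / E:4 / G:10 / X:13] → U (1)
U → [E:3 / A:4 / G:9 / X:12] → E (3)
E → [G:6 / A:7 / X:9] → G (6)
G → [X:3 / A:13] → X (3)
X → [A:16] → A (16)
Return A→H: 3.
Total = 1 + 3 + 6 + 3 + 16 + 3 = 32.

Nearest-neighbour total = 32; route H → U → E → G → X → A → H.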